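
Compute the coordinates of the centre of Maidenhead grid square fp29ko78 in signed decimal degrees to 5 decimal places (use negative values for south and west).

Field F=5, P=15: +5·20° lon, +15·10° lat → SW at lon -80°, lat 60°.
Square 2, 9: +2·2° lon, +9·1° lat → SW at lon -76°, lat 69°.
Subsquare k=10, o=14: +10·0.0833333° lon, +14·0.0416667° lat → SW at lon -75.1667°, lat 69.5833°.
Extended square 7, 8: +7·0.00833333° lon, +8·0.00416667° lat → SW at lon -75.1083°, lat 69.6167°.
Cell spans 0.00833333° lon × 0.00416667° lat. Centre is SW corner plus half of each.
latitude 69.61875, longitude -75.10417.

69.61875, -75.10417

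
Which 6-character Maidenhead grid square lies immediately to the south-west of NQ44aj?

NQ34xi

Longitude subsquare a = 0; −1 → -1, wraps to 23 = x, carry into square.
Longitude square 4; −1 → 3.
Latitude subsquare j = 9; −1 → 8 = i.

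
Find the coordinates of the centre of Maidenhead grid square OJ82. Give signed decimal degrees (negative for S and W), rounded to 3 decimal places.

2.500, 117.000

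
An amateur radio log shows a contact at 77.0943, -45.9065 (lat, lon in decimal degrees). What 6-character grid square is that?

GQ77bc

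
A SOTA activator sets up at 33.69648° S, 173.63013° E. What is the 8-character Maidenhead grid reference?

RF66th52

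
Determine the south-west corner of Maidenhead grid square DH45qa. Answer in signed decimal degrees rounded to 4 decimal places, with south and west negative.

-15.0000, -110.6667

Field D=3, H=7: +3·20° lon, +7·10° lat → SW at lon -120°, lat -20°.
Square 4, 5: +4·2° lon, +5·1° lat → SW at lon -112°, lat -15°.
Subsquare q=16, a=0: +16·0.0833333° lon, +0·0.0416667° lat → SW at lon -110.667°, lat -15°.
latitude -15.0000, longitude -110.6667.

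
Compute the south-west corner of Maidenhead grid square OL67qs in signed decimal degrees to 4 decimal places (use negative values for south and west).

Field O=14, L=11: +14·20° lon, +11·10° lat → SW at lon 100°, lat 20°.
Square 6, 7: +6·2° lon, +7·1° lat → SW at lon 112°, lat 27°.
Subsquare q=16, s=18: +16·0.0833333° lon, +18·0.0416667° lat → SW at lon 113.333°, lat 27.75°.
latitude 27.7500, longitude 113.3333.

27.7500, 113.3333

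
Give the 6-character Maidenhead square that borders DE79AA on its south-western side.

Longitude subsquare a = 0; −1 → -1, wraps to 23 = x, carry into square.
Longitude square 7; −1 → 6.
Latitude subsquare a = 0; −1 → -1, wraps to 23 = x, carry into square.
Latitude square 9; −1 → 8.

DE68xx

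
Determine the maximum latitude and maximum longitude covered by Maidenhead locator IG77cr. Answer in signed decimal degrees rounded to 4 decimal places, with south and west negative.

-22.2500, -5.7500

Field I=8, G=6: +8·20° lon, +6·10° lat → SW at lon -20°, lat -30°.
Square 7, 7: +7·2° lon, +7·1° lat → SW at lon -6°, lat -23°.
Subsquare c=2, r=17: +2·0.0833333° lon, +17·0.0416667° lat → SW at lon -5.83333°, lat -22.2917°.
Cell spans 0.0833333° lon × 0.0416667° lat. NE corner is SW corner plus one full cell.
latitude -22.2500, longitude -5.7500.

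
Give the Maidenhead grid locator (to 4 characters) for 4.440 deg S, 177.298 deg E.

Offset from 180°W / 90°S: lon 357.30°, lat 85.56°.
Field: lon ⌊357.30/20⌋ = 17 → R; lat ⌊85.56/10⌋ = 8 → I.
Square: lon ⌊17.30/2⌋ = 8; lat ⌊5.56/1⌋ = 5.

RI85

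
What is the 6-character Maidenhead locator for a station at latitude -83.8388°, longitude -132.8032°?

CA36od

Offset from 180°W / 90°S: lon 47.1968°, lat 6.1612°.
Field: lon ⌊47.1968/20⌋ = 2 → C; lat ⌊6.1612/10⌋ = 0 → A.
Square: lon ⌊7.1968/2⌋ = 3; lat ⌊6.1612/1⌋ = 6.
Subsquare: lon ⌊1.1968/0.0833333⌋ = 14 → o; lat ⌊0.1612/0.0416667⌋ = 3 → d.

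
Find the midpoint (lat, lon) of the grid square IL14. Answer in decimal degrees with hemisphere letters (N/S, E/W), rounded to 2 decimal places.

24.50° N, 17.00° W

Field I=8, L=11: +8·20° lon, +11·10° lat → SW at lon -20°, lat 20°.
Square 1, 4: +1·2° lon, +4·1° lat → SW at lon -18°, lat 24°.
Cell spans 2° lon × 1° lat. Centre is SW corner plus half of each.
latitude 24.50° N, longitude 17.00° W.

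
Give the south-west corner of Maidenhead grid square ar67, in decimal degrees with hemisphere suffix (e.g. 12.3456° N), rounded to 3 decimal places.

87.000° N, 168.000° W

Field A=0, R=17: +0·20° lon, +17·10° lat → SW at lon -180°, lat 80°.
Square 6, 7: +6·2° lon, +7·1° lat → SW at lon -168°, lat 87°.
latitude 87.000° N, longitude 168.000° W.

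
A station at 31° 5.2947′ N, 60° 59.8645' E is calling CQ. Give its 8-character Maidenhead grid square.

MM01lc91

Add 180° to longitude and 90° to latitude: 240.99774, 121.08825.
Field: 240.99774/20 → 12 → M, 121.08825/10 → 12 → M; chars MM.
Square: 0.99774/2 → 0, 1.08825/1 → 1; chars 01.
Subsquare: 0.99774/0.0833333 → 11 → l, 0.08825/0.0416667 → 2 → c; chars lc.
Extended square: 0.08108/0.00833333 → 9, 0.00491/0.00416667 → 1; chars 91.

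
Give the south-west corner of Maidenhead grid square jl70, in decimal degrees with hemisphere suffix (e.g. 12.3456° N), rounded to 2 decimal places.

Field J=9, L=11: +9·20° lon, +11·10° lat → SW at lon 0°, lat 20°.
Square 7, 0: +7·2° lon, +0·1° lat → SW at lon 14°, lat 20°.
latitude 20.00° N, longitude 14.00° E.

20.00° N, 14.00° E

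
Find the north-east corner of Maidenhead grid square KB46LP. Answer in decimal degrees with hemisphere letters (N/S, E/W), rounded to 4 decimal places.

73.3333° S, 29.0000° E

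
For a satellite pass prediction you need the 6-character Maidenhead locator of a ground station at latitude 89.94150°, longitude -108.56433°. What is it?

DR59rw

Add 180° to longitude and 90° to latitude: 71.4357, 179.9415.
Field (20°×10°, letters A–R): lon ⌊71.4357/20⌋ = 3 → D; lat ⌊179.9415/10⌋ = 17 → R.
Square (2°×1°, digits 0–9): lon ⌊11.4357/2⌋ = 5; lat ⌊9.9415/1⌋ = 9.
Subsquare (5′×2.5′, letters a–x): lon ⌊1.4357/0.0833333⌋ = 17 → r; lat ⌊0.9415/0.0416667⌋ = 22 → w.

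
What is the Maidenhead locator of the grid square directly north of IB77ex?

IB78ea

Latitude subsquare x = 23; +1 → 24, wraps to 0 = a, carry into square.
Latitude square 7; +1 → 8.
The longitude characters are unchanged.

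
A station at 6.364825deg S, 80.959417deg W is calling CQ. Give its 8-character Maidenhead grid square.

EI93mp42

Shift to the Maidenhead origin (180°W, 90°S): lon 99.04058, lat 83.63518.
Field: lon ⌊99.04058/20⌋ = 4 → E; lat ⌊83.63518/10⌋ = 8 → I.
Square: lon ⌊19.04058/2⌋ = 9; lat ⌊3.63518/1⌋ = 3.
Subsquare: lon ⌊1.04058/0.0833333⌋ = 12 → m; lat ⌊0.63518/0.0416667⌋ = 15 → p.
Extended square: lon ⌊0.04058/0.00833333⌋ = 4; lat ⌊0.01018/0.00416667⌋ = 2.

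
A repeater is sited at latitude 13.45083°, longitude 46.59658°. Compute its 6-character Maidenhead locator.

Shift to the Maidenhead origin (180°W, 90°S): lon 226.5966, lat 103.4508.
Field (20°×10°, letters A–R): lon ⌊226.5966/20⌋ = 11 → L; lat ⌊103.4508/10⌋ = 10 → K.
Square (2°×1°, digits 0–9): lon ⌊6.5966/2⌋ = 3; lat ⌊3.4508/1⌋ = 3.
Subsquare (5′×2.5′, letters a–x): lon ⌊0.5966/0.0833333⌋ = 7 → h; lat ⌊0.4508/0.0416667⌋ = 10 → k.

LK33hk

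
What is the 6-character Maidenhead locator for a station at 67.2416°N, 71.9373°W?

FP47af

Add 180° to longitude and 90° to latitude: 108.0627, 157.2416.
Field: lon ⌊108.0627/20⌋ = 5 → F; lat ⌊157.2416/10⌋ = 15 → P.
Square: lon ⌊8.0627/2⌋ = 4; lat ⌊7.2416/1⌋ = 7.
Subsquare: lon ⌊0.0627/0.0833333⌋ = 0 → a; lat ⌊0.2416/0.0416667⌋ = 5 → f.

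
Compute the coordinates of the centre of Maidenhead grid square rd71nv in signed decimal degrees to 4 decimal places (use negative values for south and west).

Field R=17, D=3: +17·20° lon, +3·10° lat → SW at lon 160°, lat -60°.
Square 7, 1: +7·2° lon, +1·1° lat → SW at lon 174°, lat -59°.
Subsquare n=13, v=21: +13·0.0833333° lon, +21·0.0416667° lat → SW at lon 175.083°, lat -58.125°.
Cell spans 0.0833333° lon × 0.0416667° lat. Centre is SW corner plus half of each.
latitude -58.1042, longitude 175.1250.

-58.1042, 175.1250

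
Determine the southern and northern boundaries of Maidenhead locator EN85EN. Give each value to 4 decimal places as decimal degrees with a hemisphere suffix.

45.5417° N, 45.5833° N

Field E=4, N=13: +4·20° lon, +13·10° lat → SW at lon -100°, lat 40°.
Square 8, 5: +8·2° lon, +5·1° lat → SW at lon -84°, lat 45°.
Subsquare e=4, n=13: +4·0.0833333° lon, +13·0.0416667° lat → SW at lon -83.6667°, lat 45.5417°.
Cell spans 0.0833333° lon × 0.0416667° lat.
south 45.5417° N, north 45.5833° N.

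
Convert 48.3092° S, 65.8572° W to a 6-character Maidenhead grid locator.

FE71bq

Shift to the Maidenhead origin (180°W, 90°S): lon 114.1428, lat 41.6908.
Field: 114.1428/20 → 5 → F, 41.6908/10 → 4 → E; chars FE.
Square: 14.1428/2 → 7, 1.6908/1 → 1; chars 71.
Subsquare: 0.1428/0.0833333 → 1 → b, 0.6908/0.0416667 → 16 → q; chars bq.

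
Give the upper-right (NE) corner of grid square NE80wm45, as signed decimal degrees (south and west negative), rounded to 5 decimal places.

Field N=13, E=4: +13·20° lon, +4·10° lat → SW at lon 80°, lat -50°.
Square 8, 0: +8·2° lon, +0·1° lat → SW at lon 96°, lat -50°.
Subsquare w=22, m=12: +22·0.0833333° lon, +12·0.0416667° lat → SW at lon 97.8333°, lat -49.5°.
Extended square 4, 5: +4·0.00833333° lon, +5·0.00416667° lat → SW at lon 97.8667°, lat -49.4792°.
Cell spans 0.00833333° lon × 0.00416667° lat. NE corner is SW corner plus one full cell.
latitude -49.47500, longitude 97.87500.

-49.47500, 97.87500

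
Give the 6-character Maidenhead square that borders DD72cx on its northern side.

Latitude subsquare x = 23; +1 → 24, wraps to 0 = a, carry into square.
Latitude square 2; +1 → 3.
The longitude characters are unchanged.

DD73ca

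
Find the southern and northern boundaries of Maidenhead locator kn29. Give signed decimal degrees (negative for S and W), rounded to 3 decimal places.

49.000, 50.000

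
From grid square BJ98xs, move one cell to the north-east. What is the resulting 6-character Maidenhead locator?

CJ08at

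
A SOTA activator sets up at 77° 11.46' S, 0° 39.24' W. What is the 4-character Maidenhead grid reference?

IB92

Shift to the Maidenhead origin (180°W, 90°S): lon 179.35, lat 12.81.
Field: 179.35/20 → 8 → I, 12.81/10 → 1 → B; chars IB.
Square: 19.35/2 → 9, 2.81/1 → 2; chars 92.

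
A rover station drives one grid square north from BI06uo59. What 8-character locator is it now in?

Latitude extended square 9; +1 → 10, wraps to 0, carry into subsquare.
Latitude subsquare o = 14; +1 → 15 = p.
The longitude characters are unchanged.

BI06up50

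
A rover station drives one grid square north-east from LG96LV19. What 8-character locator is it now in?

Longitude extended square 1; +1 → 2.
Latitude extended square 9; +1 → 10, wraps to 0, carry into subsquare.
Latitude subsquare v = 21; +1 → 22 = w.

LG96lw20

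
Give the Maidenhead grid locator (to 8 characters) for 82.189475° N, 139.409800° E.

PR92qe95

Add 180° to longitude and 90° to latitude: 319.40980, 172.18948.
Field: 319.40980/20 → 15 → P, 172.18948/10 → 17 → R; chars PR.
Square: 19.40980/2 → 9, 2.18948/1 → 2; chars 92.
Subsquare: 1.40980/0.0833333 → 16 → q, 0.18948/0.0416667 → 4 → e; chars qe.
Extended square: 0.07647/0.00833333 → 9, 0.02281/0.00416667 → 5; chars 95.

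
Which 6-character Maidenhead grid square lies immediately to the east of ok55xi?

OK65ai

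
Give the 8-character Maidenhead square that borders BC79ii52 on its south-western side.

Longitude extended square 5; −1 → 4.
Latitude extended square 2; −1 → 1.

BC79ii41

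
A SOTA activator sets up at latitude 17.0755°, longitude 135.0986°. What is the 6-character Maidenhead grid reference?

Add 180° to longitude and 90° to latitude: 315.0986, 107.0755.
Field: lon ⌊315.0986/20⌋ = 15 → P; lat ⌊107.0755/10⌋ = 10 → K.
Square: lon ⌊15.0986/2⌋ = 7; lat ⌊7.0755/1⌋ = 7.
Subsquare: lon ⌊1.0986/0.0833333⌋ = 13 → n; lat ⌊0.0755/0.0416667⌋ = 1 → b.

PK77nb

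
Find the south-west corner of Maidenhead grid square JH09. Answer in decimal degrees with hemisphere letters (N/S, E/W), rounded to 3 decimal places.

Field J=9, H=7: +9·20° lon, +7·10° lat → SW at lon 0°, lat -20°.
Square 0, 9: +0·2° lon, +9·1° lat → SW at lon 0°, lat -11°.
latitude 11.000° S, longitude 0.000° E.

11.000° S, 0.000° E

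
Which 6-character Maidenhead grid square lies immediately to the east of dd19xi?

Longitude subsquare x = 23; +1 → 24, wraps to 0 = a, carry into square.
Longitude square 1; +1 → 2.
The latitude characters are unchanged.

DD29ai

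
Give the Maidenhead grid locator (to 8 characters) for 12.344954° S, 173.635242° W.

AH37ep37

Shift to the Maidenhead origin (180°W, 90°S): lon 6.36476, lat 77.65505.
Field: lon ⌊6.36476/20⌋ = 0 → A; lat ⌊77.65505/10⌋ = 7 → H.
Square: lon ⌊6.36476/2⌋ = 3; lat ⌊7.65505/1⌋ = 7.
Subsquare: lon ⌊0.36476/0.0833333⌋ = 4 → e; lat ⌊0.65505/0.0416667⌋ = 15 → p.
Extended square: lon ⌊0.03142/0.00833333⌋ = 3; lat ⌊0.03005/0.00416667⌋ = 7.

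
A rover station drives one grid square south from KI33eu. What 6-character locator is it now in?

KI33et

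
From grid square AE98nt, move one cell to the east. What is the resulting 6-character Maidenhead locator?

AE98ot

Longitude subsquare n = 13; +1 → 14 = o.
The latitude characters are unchanged.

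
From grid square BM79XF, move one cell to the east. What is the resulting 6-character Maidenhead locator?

Longitude subsquare x = 23; +1 → 24, wraps to 0 = a, carry into square.
Longitude square 7; +1 → 8.
The latitude characters are unchanged.

BM89af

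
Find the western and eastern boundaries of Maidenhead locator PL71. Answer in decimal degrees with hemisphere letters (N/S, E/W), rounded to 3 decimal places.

134.000° E, 136.000° E

Field P=15, L=11: +15·20° lon, +11·10° lat → SW at lon 120°, lat 20°.
Square 7, 1: +7·2° lon, +1·1° lat → SW at lon 134°, lat 21°.
Cell spans 2° lon × 1° lat.
west 134.000° E, east 136.000° E.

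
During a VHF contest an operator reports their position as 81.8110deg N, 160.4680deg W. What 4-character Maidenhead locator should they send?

Shift to the Maidenhead origin (180°W, 90°S): lon 19.53, lat 171.81.
Field: lon ⌊19.53/20⌋ = 0 → A; lat ⌊171.81/10⌋ = 17 → R.
Square: lon ⌊19.53/2⌋ = 9; lat ⌊1.81/1⌋ = 1.

AR91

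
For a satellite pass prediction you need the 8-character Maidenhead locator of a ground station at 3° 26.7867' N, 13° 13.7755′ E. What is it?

Add 180° to longitude and 90° to latitude: 193.22959, 93.44644.
Field: 193.22959/20 → 9 → J, 93.44644/10 → 9 → J; chars JJ.
Square: 13.22959/2 → 6, 3.44644/1 → 3; chars 63.
Subsquare: 1.22959/0.0833333 → 14 → o, 0.44644/0.0416667 → 10 → k; chars ok.
Extended square: 0.06292/0.00833333 → 7, 0.02978/0.00416667 → 7; chars 77.

JJ63ok77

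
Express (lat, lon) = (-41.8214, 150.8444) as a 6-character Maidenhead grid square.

QE58ke

Offset from 180°W / 90°S: lon 330.8444°, lat 48.1786°.
Field: 330.8444/20 → 16 → Q, 48.1786/10 → 4 → E; chars QE.
Square: 10.8444/2 → 5, 8.1786/1 → 8; chars 58.
Subsquare: 0.8444/0.0833333 → 10 → k, 0.1786/0.0416667 → 4 → e; chars ke.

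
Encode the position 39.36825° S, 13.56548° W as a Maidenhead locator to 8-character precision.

IF30fp21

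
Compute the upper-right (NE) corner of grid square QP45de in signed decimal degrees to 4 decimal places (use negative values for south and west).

65.2083, 148.3333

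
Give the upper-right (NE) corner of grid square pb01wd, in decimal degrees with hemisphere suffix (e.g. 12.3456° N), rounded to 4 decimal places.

Field P=15, B=1: +15·20° lon, +1·10° lat → SW at lon 120°, lat -80°.
Square 0, 1: +0·2° lon, +1·1° lat → SW at lon 120°, lat -79°.
Subsquare w=22, d=3: +22·0.0833333° lon, +3·0.0416667° lat → SW at lon 121.833°, lat -78.875°.
Cell spans 0.0833333° lon × 0.0416667° lat. NE corner is SW corner plus one full cell.
latitude 78.8333° S, longitude 121.9167° E.

78.8333° S, 121.9167° E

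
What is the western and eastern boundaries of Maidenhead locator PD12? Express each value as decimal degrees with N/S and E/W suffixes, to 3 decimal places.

Field P=15, D=3: +15·20° lon, +3·10° lat → SW at lon 120°, lat -60°.
Square 1, 2: +1·2° lon, +2·1° lat → SW at lon 122°, lat -58°.
Cell spans 2° lon × 1° lat.
west 122.000° E, east 124.000° E.

122.000° E, 124.000° E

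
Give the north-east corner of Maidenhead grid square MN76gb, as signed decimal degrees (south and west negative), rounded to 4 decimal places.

46.0833, 74.5833

Field M=12, N=13: +12·20° lon, +13·10° lat → SW at lon 60°, lat 40°.
Square 7, 6: +7·2° lon, +6·1° lat → SW at lon 74°, lat 46°.
Subsquare g=6, b=1: +6·0.0833333° lon, +1·0.0416667° lat → SW at lon 74.5°, lat 46.0417°.
Cell spans 0.0833333° lon × 0.0416667° lat. NE corner is SW corner plus one full cell.
latitude 46.0833, longitude 74.5833.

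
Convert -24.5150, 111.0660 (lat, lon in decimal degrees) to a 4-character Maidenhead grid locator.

Shift to the Maidenhead origin (180°W, 90°S): lon 291.07, lat 65.48.
Field: lon ⌊291.07/20⌋ = 14 → O; lat ⌊65.48/10⌋ = 6 → G.
Square: lon ⌊11.07/2⌋ = 5; lat ⌊5.48/1⌋ = 5.

OG55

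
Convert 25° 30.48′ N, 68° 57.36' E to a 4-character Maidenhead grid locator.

Shift to the Maidenhead origin (180°W, 90°S): lon 248.96, lat 115.51.
Field: lon ⌊248.96/20⌋ = 12 → M; lat ⌊115.51/10⌋ = 11 → L.
Square: lon ⌊8.96/2⌋ = 4; lat ⌊5.51/1⌋ = 5.

ML45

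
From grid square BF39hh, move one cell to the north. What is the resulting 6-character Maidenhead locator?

BF39hi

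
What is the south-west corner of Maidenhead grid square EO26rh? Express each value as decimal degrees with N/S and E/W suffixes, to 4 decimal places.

56.2917° N, 94.5833° W

Field E=4, O=14: +4·20° lon, +14·10° lat → SW at lon -100°, lat 50°.
Square 2, 6: +2·2° lon, +6·1° lat → SW at lon -96°, lat 56°.
Subsquare r=17, h=7: +17·0.0833333° lon, +7·0.0416667° lat → SW at lon -94.5833°, lat 56.2917°.
latitude 56.2917° N, longitude 94.5833° W.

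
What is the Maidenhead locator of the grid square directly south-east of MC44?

Longitude square 4; +1 → 5.
Latitude square 4; −1 → 3.

MC53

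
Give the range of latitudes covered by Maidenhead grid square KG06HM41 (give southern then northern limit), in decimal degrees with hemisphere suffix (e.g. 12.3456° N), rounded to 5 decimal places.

23.49583° S, 23.49167° S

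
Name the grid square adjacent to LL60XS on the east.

LL70as

Longitude subsquare x = 23; +1 → 24, wraps to 0 = a, carry into square.
Longitude square 6; +1 → 7.
The latitude characters are unchanged.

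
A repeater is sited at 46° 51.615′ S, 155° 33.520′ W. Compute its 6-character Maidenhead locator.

BE23fd

Add 180° to longitude and 90° to latitude: 24.4413, 43.1397.
Field: 24.4413/20 → 1 → B, 43.1397/10 → 4 → E; chars BE.
Square: 4.4413/2 → 2, 3.1397/1 → 3; chars 23.
Subsquare: 0.4413/0.0833333 → 5 → f, 0.1397/0.0416667 → 3 → d; chars fd.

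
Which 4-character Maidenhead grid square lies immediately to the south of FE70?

FD79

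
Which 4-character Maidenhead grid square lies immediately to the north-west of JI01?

Longitude square 0; −1 → -1, wraps to 9, carry into field.
Longitude field J = 9; −1 → 8 = I.
Latitude square 1; +1 → 2.

II92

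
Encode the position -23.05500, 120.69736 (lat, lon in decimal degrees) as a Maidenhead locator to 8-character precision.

PG06iw36

Shift to the Maidenhead origin (180°W, 90°S): lon 300.69736, lat 66.94500.
Field (20°×10°, letters A–R): lon ⌊300.69736/20⌋ = 15 → P; lat ⌊66.94500/10⌋ = 6 → G.
Square (2°×1°, digits 0–9): lon ⌊0.69736/2⌋ = 0; lat ⌊6.94500/1⌋ = 6.
Subsquare (5′×2.5′, letters a–x): lon ⌊0.69736/0.0833333⌋ = 8 → i; lat ⌊0.94500/0.0416667⌋ = 22 → w.
Extended square (30″×15″, digits 0–9): lon ⌊0.03069/0.00833333⌋ = 3; lat ⌊0.02833/0.00416667⌋ = 6.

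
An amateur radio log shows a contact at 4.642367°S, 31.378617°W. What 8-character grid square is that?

HI45hi45

Shift to the Maidenhead origin (180°W, 90°S): lon 148.62138, lat 85.35763.
Field: lon ⌊148.62138/20⌋ = 7 → H; lat ⌊85.35763/10⌋ = 8 → I.
Square: lon ⌊8.62138/2⌋ = 4; lat ⌊5.35763/1⌋ = 5.
Subsquare: lon ⌊0.62138/0.0833333⌋ = 7 → h; lat ⌊0.35763/0.0416667⌋ = 8 → i.
Extended square: lon ⌊0.03805/0.00833333⌋ = 4; lat ⌊0.02430/0.00416667⌋ = 5.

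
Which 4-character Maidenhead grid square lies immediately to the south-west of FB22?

FB11

Longitude square 2; −1 → 1.
Latitude square 2; −1 → 1.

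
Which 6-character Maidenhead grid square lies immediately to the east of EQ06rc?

EQ06sc

Longitude subsquare r = 17; +1 → 18 = s.
The latitude characters are unchanged.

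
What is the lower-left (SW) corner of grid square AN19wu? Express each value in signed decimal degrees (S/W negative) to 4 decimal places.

Field A=0, N=13: +0·20° lon, +13·10° lat → SW at lon -180°, lat 40°.
Square 1, 9: +1·2° lon, +9·1° lat → SW at lon -178°, lat 49°.
Subsquare w=22, u=20: +22·0.0833333° lon, +20·0.0416667° lat → SW at lon -176.167°, lat 49.8333°.
latitude 49.8333, longitude -176.1667.

49.8333, -176.1667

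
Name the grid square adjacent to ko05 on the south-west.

JO94

Longitude square 0; −1 → -1, wraps to 9, carry into field.
Longitude field K = 10; −1 → 9 = J.
Latitude square 5; −1 → 4.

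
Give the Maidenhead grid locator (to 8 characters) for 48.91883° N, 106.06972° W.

Add 180° to longitude and 90° to latitude: 73.93028, 138.91883.
Field (20°×10°, letters A–R): lon ⌊73.93028/20⌋ = 3 → D; lat ⌊138.91883/10⌋ = 13 → N.
Square (2°×1°, digits 0–9): lon ⌊13.93028/2⌋ = 6; lat ⌊8.91883/1⌋ = 8.
Subsquare (5′×2.5′, letters a–x): lon ⌊1.93028/0.0833333⌋ = 23 → x; lat ⌊0.91883/0.0416667⌋ = 22 → w.
Extended square (30″×15″, digits 0–9): lon ⌊0.01361/0.00833333⌋ = 1; lat ⌊0.00216/0.00416667⌋ = 0.

DN68xw10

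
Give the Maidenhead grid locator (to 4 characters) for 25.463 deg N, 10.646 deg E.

JL55

Add 180° to longitude and 90° to latitude: 190.65, 115.46.
Field: 190.65/20 → 9 → J, 115.46/10 → 11 → L; chars JL.
Square: 10.65/2 → 5, 5.46/1 → 5; chars 55.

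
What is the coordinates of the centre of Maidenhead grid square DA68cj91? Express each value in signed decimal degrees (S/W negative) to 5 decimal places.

-81.61875, -107.75417

Field D=3, A=0: +3·20° lon, +0·10° lat → SW at lon -120°, lat -90°.
Square 6, 8: +6·2° lon, +8·1° lat → SW at lon -108°, lat -82°.
Subsquare c=2, j=9: +2·0.0833333° lon, +9·0.0416667° lat → SW at lon -107.833°, lat -81.625°.
Extended square 9, 1: +9·0.00833333° lon, +1·0.00416667° lat → SW at lon -107.758°, lat -81.6208°.
Cell spans 0.00833333° lon × 0.00416667° lat. Centre is SW corner plus half of each.
latitude -81.61875, longitude -107.75417.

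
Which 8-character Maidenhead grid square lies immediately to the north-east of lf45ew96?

Longitude extended square 9; +1 → 10, wraps to 0, carry into subsquare.
Longitude subsquare e = 4; +1 → 5 = f.
Latitude extended square 6; +1 → 7.

LF45fw07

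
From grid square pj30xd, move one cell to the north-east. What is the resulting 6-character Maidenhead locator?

Longitude subsquare x = 23; +1 → 24, wraps to 0 = a, carry into square.
Longitude square 3; +1 → 4.
Latitude subsquare d = 3; +1 → 4 = e.

PJ40ae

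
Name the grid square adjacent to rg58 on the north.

RG59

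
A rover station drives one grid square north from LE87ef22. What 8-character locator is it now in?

LE87ef23

Latitude extended square 2; +1 → 3.
The longitude characters are unchanged.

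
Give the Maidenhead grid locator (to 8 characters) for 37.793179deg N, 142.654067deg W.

BM87qt10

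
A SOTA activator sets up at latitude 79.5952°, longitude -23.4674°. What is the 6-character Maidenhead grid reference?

HQ89go

Offset from 180°W / 90°S: lon 156.5326°, lat 169.5952°.
Field (20°×10°, letters A–R): lon ⌊156.5326/20⌋ = 7 → H; lat ⌊169.5952/10⌋ = 16 → Q.
Square (2°×1°, digits 0–9): lon ⌊16.5326/2⌋ = 8; lat ⌊9.5952/1⌋ = 9.
Subsquare (5′×2.5′, letters a–x): lon ⌊0.5326/0.0833333⌋ = 6 → g; lat ⌊0.5952/0.0416667⌋ = 14 → o.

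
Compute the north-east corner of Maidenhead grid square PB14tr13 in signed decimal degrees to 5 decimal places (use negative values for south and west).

-75.27500, 123.60000

Field P=15, B=1: +15·20° lon, +1·10° lat → SW at lon 120°, lat -80°.
Square 1, 4: +1·2° lon, +4·1° lat → SW at lon 122°, lat -76°.
Subsquare t=19, r=17: +19·0.0833333° lon, +17·0.0416667° lat → SW at lon 123.583°, lat -75.2917°.
Extended square 1, 3: +1·0.00833333° lon, +3·0.00416667° lat → SW at lon 123.592°, lat -75.2792°.
Cell spans 0.00833333° lon × 0.00416667° lat. NE corner is SW corner plus one full cell.
latitude -75.27500, longitude 123.60000.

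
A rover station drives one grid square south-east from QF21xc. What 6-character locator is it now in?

QF31ab

Longitude subsquare x = 23; +1 → 24, wraps to 0 = a, carry into square.
Longitude square 2; +1 → 3.
Latitude subsquare c = 2; −1 → 1 = b.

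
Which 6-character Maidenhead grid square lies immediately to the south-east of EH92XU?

Longitude subsquare x = 23; +1 → 24, wraps to 0 = a, carry into square.
Longitude square 9; +1 → 10, wraps to 0, carry into field.
Longitude field E = 4; +1 → 5 = F.
Latitude subsquare u = 20; −1 → 19 = t.

FH02at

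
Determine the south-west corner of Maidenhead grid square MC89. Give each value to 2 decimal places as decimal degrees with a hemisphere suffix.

Field M=12, C=2: +12·20° lon, +2·10° lat → SW at lon 60°, lat -70°.
Square 8, 9: +8·2° lon, +9·1° lat → SW at lon 76°, lat -61°.
latitude 61.00° S, longitude 76.00° E.

61.00° S, 76.00° E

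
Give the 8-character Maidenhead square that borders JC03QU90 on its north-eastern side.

Longitude extended square 9; +1 → 10, wraps to 0, carry into subsquare.
Longitude subsquare q = 16; +1 → 17 = r.
Latitude extended square 0; +1 → 1.

JC03ru01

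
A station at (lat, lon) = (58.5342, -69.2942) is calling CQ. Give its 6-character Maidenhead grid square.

FO58im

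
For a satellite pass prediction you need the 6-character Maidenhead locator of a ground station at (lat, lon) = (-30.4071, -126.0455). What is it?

Shift to the Maidenhead origin (180°W, 90°S): lon 53.9545, lat 59.5929.
Field (20°×10°, letters A–R): lon ⌊53.9545/20⌋ = 2 → C; lat ⌊59.5929/10⌋ = 5 → F.
Square (2°×1°, digits 0–9): lon ⌊13.9545/2⌋ = 6; lat ⌊9.5929/1⌋ = 9.
Subsquare (5′×2.5′, letters a–x): lon ⌊1.9545/0.0833333⌋ = 23 → x; lat ⌊0.5929/0.0416667⌋ = 14 → o.

CF69xo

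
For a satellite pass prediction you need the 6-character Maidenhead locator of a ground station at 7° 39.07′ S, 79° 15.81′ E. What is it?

MI92pi

Shift to the Maidenhead origin (180°W, 90°S): lon 259.2635, lat 82.3488.
Field: 259.2635/20 → 12 → M, 82.3488/10 → 8 → I; chars MI.
Square: 19.2635/2 → 9, 2.3488/1 → 2; chars 92.
Subsquare: 1.2635/0.0833333 → 15 → p, 0.3488/0.0416667 → 8 → i; chars pi.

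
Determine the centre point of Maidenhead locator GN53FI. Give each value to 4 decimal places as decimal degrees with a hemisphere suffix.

43.3542° N, 49.5417° W

Field G=6, N=13: +6·20° lon, +13·10° lat → SW at lon -60°, lat 40°.
Square 5, 3: +5·2° lon, +3·1° lat → SW at lon -50°, lat 43°.
Subsquare f=5, i=8: +5·0.0833333° lon, +8·0.0416667° lat → SW at lon -49.5833°, lat 43.3333°.
Cell spans 0.0833333° lon × 0.0416667° lat. Centre is SW corner plus half of each.
latitude 43.3542° N, longitude 49.5417° W.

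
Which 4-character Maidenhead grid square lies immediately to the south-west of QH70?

QG69

Longitude square 7; −1 → 6.
Latitude square 0; −1 → -1, wraps to 9, carry into field.
Latitude field H = 7; −1 → 6 = G.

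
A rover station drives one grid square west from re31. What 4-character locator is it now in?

RE21

Longitude square 3; −1 → 2.
The latitude characters are unchanged.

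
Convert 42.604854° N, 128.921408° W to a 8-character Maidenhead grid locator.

Add 180° to longitude and 90° to latitude: 51.07859, 132.60485.
Field (20°×10°, letters A–R): 51.07859/20 → 2 → C, 132.60485/10 → 13 → N; chars CN.
Square (2°×1°, digits 0–9): 11.07859/2 → 5, 2.60485/1 → 2; chars 52.
Subsquare (5′×2.5′, letters a–x): 1.07859/0.0833333 → 12 → m, 0.60485/0.0416667 → 14 → o; chars mo.
Extended square (30″×15″, digits 0–9): 0.07859/0.00833333 → 9, 0.02152/0.00416667 → 5; chars 95.

CN52mo95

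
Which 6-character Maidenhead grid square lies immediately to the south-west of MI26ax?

MI16xw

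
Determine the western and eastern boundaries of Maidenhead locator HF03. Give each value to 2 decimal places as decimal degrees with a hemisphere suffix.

40.00° W, 38.00° W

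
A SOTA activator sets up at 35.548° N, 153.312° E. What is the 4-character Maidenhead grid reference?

QM65

Add 180° to longitude and 90° to latitude: 333.31, 125.55.
Field (20°×10°, letters A–R): lon ⌊333.31/20⌋ = 16 → Q; lat ⌊125.55/10⌋ = 12 → M.
Square (2°×1°, digits 0–9): lon ⌊13.31/2⌋ = 6; lat ⌊5.55/1⌋ = 5.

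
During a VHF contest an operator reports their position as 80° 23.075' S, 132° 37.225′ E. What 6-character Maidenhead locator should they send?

PA69ho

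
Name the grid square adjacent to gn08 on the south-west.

Longitude square 0; −1 → -1, wraps to 9, carry into field.
Longitude field G = 6; −1 → 5 = F.
Latitude square 8; −1 → 7.

FN97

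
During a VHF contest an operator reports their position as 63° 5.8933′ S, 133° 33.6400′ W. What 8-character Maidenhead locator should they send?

CC36fv26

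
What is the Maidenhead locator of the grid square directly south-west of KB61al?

KB51xk

Longitude subsquare a = 0; −1 → -1, wraps to 23 = x, carry into square.
Longitude square 6; −1 → 5.
Latitude subsquare l = 11; −1 → 10 = k.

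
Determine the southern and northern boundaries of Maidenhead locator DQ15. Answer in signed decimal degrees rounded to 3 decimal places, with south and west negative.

Field D=3, Q=16: +3·20° lon, +16·10° lat → SW at lon -120°, lat 70°.
Square 1, 5: +1·2° lon, +5·1° lat → SW at lon -118°, lat 75°.
Cell spans 2° lon × 1° lat.
south 75.000, north 76.000.

75.000, 76.000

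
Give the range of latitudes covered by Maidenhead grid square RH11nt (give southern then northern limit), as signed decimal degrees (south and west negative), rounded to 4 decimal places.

-18.2083, -18.1667

Field R=17, H=7: +17·20° lon, +7·10° lat → SW at lon 160°, lat -20°.
Square 1, 1: +1·2° lon, +1·1° lat → SW at lon 162°, lat -19°.
Subsquare n=13, t=19: +13·0.0833333° lon, +19·0.0416667° lat → SW at lon 163.083°, lat -18.2083°.
Cell spans 0.0833333° lon × 0.0416667° lat.
south -18.2083, north -18.1667.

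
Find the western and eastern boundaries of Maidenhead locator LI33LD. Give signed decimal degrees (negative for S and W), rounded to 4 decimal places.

46.9167, 47.0000

Field L=11, I=8: +11·20° lon, +8·10° lat → SW at lon 40°, lat -10°.
Square 3, 3: +3·2° lon, +3·1° lat → SW at lon 46°, lat -7°.
Subsquare l=11, d=3: +11·0.0833333° lon, +3·0.0416667° lat → SW at lon 46.9167°, lat -6.875°.
Cell spans 0.0833333° lon × 0.0416667° lat.
west 46.9167, east 47.0000.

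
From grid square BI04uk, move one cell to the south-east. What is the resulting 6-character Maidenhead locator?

BI04vj

Longitude subsquare u = 20; +1 → 21 = v.
Latitude subsquare k = 10; −1 → 9 = j.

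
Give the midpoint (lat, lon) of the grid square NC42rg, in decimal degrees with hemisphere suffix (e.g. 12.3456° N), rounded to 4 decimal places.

67.7292° S, 89.4583° E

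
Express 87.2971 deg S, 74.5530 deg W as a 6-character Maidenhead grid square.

Add 180° to longitude and 90° to latitude: 105.4470, 2.7029.
Field (20°×10°, letters A–R): lon ⌊105.4470/20⌋ = 5 → F; lat ⌊2.7029/10⌋ = 0 → A.
Square (2°×1°, digits 0–9): lon ⌊5.4470/2⌋ = 2; lat ⌊2.7029/1⌋ = 2.
Subsquare (5′×2.5′, letters a–x): lon ⌊1.4470/0.0833333⌋ = 17 → r; lat ⌊0.7029/0.0416667⌋ = 16 → q.

FA22rq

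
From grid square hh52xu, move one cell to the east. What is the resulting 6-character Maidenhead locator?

HH62au

Longitude subsquare x = 23; +1 → 24, wraps to 0 = a, carry into square.
Longitude square 5; +1 → 6.
The latitude characters are unchanged.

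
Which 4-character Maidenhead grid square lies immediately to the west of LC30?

Longitude square 3; −1 → 2.
The latitude characters are unchanged.

LC20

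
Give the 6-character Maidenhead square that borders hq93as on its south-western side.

Longitude subsquare a = 0; −1 → -1, wraps to 23 = x, carry into square.
Longitude square 9; −1 → 8.
Latitude subsquare s = 18; −1 → 17 = r.

HQ83xr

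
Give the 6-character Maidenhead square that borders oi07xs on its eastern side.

Longitude subsquare x = 23; +1 → 24, wraps to 0 = a, carry into square.
Longitude square 0; +1 → 1.
The latitude characters are unchanged.

OI17as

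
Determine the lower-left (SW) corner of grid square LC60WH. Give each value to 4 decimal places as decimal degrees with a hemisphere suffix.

69.7083° S, 53.8333° E

Field L=11, C=2: +11·20° lon, +2·10° lat → SW at lon 40°, lat -70°.
Square 6, 0: +6·2° lon, +0·1° lat → SW at lon 52°, lat -70°.
Subsquare w=22, h=7: +22·0.0833333° lon, +7·0.0416667° lat → SW at lon 53.8333°, lat -69.7083°.
latitude 69.7083° S, longitude 53.8333° E.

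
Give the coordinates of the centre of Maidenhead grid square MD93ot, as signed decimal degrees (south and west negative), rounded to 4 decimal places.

-56.1875, 79.2083

Field M=12, D=3: +12·20° lon, +3·10° lat → SW at lon 60°, lat -60°.
Square 9, 3: +9·2° lon, +3·1° lat → SW at lon 78°, lat -57°.
Subsquare o=14, t=19: +14·0.0833333° lon, +19·0.0416667° lat → SW at lon 79.1667°, lat -56.2083°.
Cell spans 0.0833333° lon × 0.0416667° lat. Centre is SW corner plus half of each.
latitude -56.1875, longitude 79.2083.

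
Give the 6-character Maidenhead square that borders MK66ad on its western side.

Longitude subsquare a = 0; −1 → -1, wraps to 23 = x, carry into square.
Longitude square 6; −1 → 5.
The latitude characters are unchanged.

MK56xd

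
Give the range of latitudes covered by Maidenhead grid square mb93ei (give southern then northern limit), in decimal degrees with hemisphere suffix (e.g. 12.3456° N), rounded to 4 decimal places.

76.6667° S, 76.6250° S

Field M=12, B=1: +12·20° lon, +1·10° lat → SW at lon 60°, lat -80°.
Square 9, 3: +9·2° lon, +3·1° lat → SW at lon 78°, lat -77°.
Subsquare e=4, i=8: +4·0.0833333° lon, +8·0.0416667° lat → SW at lon 78.3333°, lat -76.6667°.
Cell spans 0.0833333° lon × 0.0416667° lat.
south 76.6667° S, north 76.6250° S.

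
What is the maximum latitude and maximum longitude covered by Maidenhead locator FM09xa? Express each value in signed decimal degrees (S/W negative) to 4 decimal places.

39.0417, -78.0000

Field F=5, M=12: +5·20° lon, +12·10° lat → SW at lon -80°, lat 30°.
Square 0, 9: +0·2° lon, +9·1° lat → SW at lon -80°, lat 39°.
Subsquare x=23, a=0: +23·0.0833333° lon, +0·0.0416667° lat → SW at lon -78.0833°, lat 39°.
Cell spans 0.0833333° lon × 0.0416667° lat. NE corner is SW corner plus one full cell.
latitude 39.0417, longitude -78.0000.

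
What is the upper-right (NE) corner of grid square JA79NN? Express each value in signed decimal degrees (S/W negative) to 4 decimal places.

-80.4167, 15.1667

Field J=9, A=0: +9·20° lon, +0·10° lat → SW at lon 0°, lat -90°.
Square 7, 9: +7·2° lon, +9·1° lat → SW at lon 14°, lat -81°.
Subsquare n=13, n=13: +13·0.0833333° lon, +13·0.0416667° lat → SW at lon 15.0833°, lat -80.4583°.
Cell spans 0.0833333° lon × 0.0416667° lat. NE corner is SW corner plus one full cell.
latitude -80.4167, longitude 15.1667.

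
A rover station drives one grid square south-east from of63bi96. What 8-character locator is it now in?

OF63ci05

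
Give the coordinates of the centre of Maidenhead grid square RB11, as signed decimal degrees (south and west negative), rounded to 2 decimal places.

Field R=17, B=1: +17·20° lon, +1·10° lat → SW at lon 160°, lat -80°.
Square 1, 1: +1·2° lon, +1·1° lat → SW at lon 162°, lat -79°.
Cell spans 2° lon × 1° lat. Centre is SW corner plus half of each.
latitude -78.50, longitude 163.00.

-78.50, 163.00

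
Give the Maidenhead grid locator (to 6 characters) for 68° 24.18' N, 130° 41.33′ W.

Offset from 180°W / 90°S: lon 49.3112°, lat 158.4030°.
Field: lon ⌊49.3112/20⌋ = 2 → C; lat ⌊158.4030/10⌋ = 15 → P.
Square: lon ⌊9.3112/2⌋ = 4; lat ⌊8.4030/1⌋ = 8.
Subsquare: lon ⌊1.3112/0.0833333⌋ = 15 → p; lat ⌊0.4030/0.0416667⌋ = 9 → j.

CP48pj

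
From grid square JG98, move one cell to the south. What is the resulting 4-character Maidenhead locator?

JG97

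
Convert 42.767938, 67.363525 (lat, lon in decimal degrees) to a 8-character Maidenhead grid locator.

MN32qs34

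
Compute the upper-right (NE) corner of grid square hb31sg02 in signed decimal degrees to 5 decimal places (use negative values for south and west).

-78.73750, -32.49167

Field H=7, B=1: +7·20° lon, +1·10° lat → SW at lon -40°, lat -80°.
Square 3, 1: +3·2° lon, +1·1° lat → SW at lon -34°, lat -79°.
Subsquare s=18, g=6: +18·0.0833333° lon, +6·0.0416667° lat → SW at lon -32.5°, lat -78.75°.
Extended square 0, 2: +0·0.00833333° lon, +2·0.00416667° lat → SW at lon -32.5°, lat -78.7417°.
Cell spans 0.00833333° lon × 0.00416667° lat. NE corner is SW corner plus one full cell.
latitude -78.73750, longitude -32.49167.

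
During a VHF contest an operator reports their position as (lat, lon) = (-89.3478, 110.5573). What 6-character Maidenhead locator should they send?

OA50gp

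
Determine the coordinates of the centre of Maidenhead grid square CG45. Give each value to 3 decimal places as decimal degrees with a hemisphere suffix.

24.500° S, 131.000° W

Field C=2, G=6: +2·20° lon, +6·10° lat → SW at lon -140°, lat -30°.
Square 4, 5: +4·2° lon, +5·1° lat → SW at lon -132°, lat -25°.
Cell spans 2° lon × 1° lat. Centre is SW corner plus half of each.
latitude 24.500° S, longitude 131.000° W.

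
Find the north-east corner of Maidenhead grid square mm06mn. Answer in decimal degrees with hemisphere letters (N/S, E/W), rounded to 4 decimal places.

36.5833° N, 61.0833° E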